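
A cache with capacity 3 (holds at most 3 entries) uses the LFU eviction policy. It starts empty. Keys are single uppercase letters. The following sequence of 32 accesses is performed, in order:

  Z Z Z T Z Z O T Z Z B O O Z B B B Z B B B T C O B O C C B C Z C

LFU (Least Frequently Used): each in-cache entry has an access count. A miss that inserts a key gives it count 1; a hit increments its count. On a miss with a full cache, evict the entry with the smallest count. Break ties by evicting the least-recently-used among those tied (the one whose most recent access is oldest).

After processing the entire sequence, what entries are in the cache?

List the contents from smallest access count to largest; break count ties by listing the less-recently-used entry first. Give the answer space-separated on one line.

LFU simulation (capacity=3):
  1. access Z: MISS. Cache: [Z(c=1)]
  2. access Z: HIT, count now 2. Cache: [Z(c=2)]
  3. access Z: HIT, count now 3. Cache: [Z(c=3)]
  4. access T: MISS. Cache: [T(c=1) Z(c=3)]
  5. access Z: HIT, count now 4. Cache: [T(c=1) Z(c=4)]
  6. access Z: HIT, count now 5. Cache: [T(c=1) Z(c=5)]
  7. access O: MISS. Cache: [T(c=1) O(c=1) Z(c=5)]
  8. access T: HIT, count now 2. Cache: [O(c=1) T(c=2) Z(c=5)]
  9. access Z: HIT, count now 6. Cache: [O(c=1) T(c=2) Z(c=6)]
  10. access Z: HIT, count now 7. Cache: [O(c=1) T(c=2) Z(c=7)]
  11. access B: MISS, evict O(c=1). Cache: [B(c=1) T(c=2) Z(c=7)]
  12. access O: MISS, evict B(c=1). Cache: [O(c=1) T(c=2) Z(c=7)]
  13. access O: HIT, count now 2. Cache: [T(c=2) O(c=2) Z(c=7)]
  14. access Z: HIT, count now 8. Cache: [T(c=2) O(c=2) Z(c=8)]
  15. access B: MISS, evict T(c=2). Cache: [B(c=1) O(c=2) Z(c=8)]
  16. access B: HIT, count now 2. Cache: [O(c=2) B(c=2) Z(c=8)]
  17. access B: HIT, count now 3. Cache: [O(c=2) B(c=3) Z(c=8)]
  18. access Z: HIT, count now 9. Cache: [O(c=2) B(c=3) Z(c=9)]
  19. access B: HIT, count now 4. Cache: [O(c=2) B(c=4) Z(c=9)]
  20. access B: HIT, count now 5. Cache: [O(c=2) B(c=5) Z(c=9)]
  21. access B: HIT, count now 6. Cache: [O(c=2) B(c=6) Z(c=9)]
  22. access T: MISS, evict O(c=2). Cache: [T(c=1) B(c=6) Z(c=9)]
  23. access C: MISS, evict T(c=1). Cache: [C(c=1) B(c=6) Z(c=9)]
  24. access O: MISS, evict C(c=1). Cache: [O(c=1) B(c=6) Z(c=9)]
  25. access B: HIT, count now 7. Cache: [O(c=1) B(c=7) Z(c=9)]
  26. access O: HIT, count now 2. Cache: [O(c=2) B(c=7) Z(c=9)]
  27. access C: MISS, evict O(c=2). Cache: [C(c=1) B(c=7) Z(c=9)]
  28. access C: HIT, count now 2. Cache: [C(c=2) B(c=7) Z(c=9)]
  29. access B: HIT, count now 8. Cache: [C(c=2) B(c=8) Z(c=9)]
  30. access C: HIT, count now 3. Cache: [C(c=3) B(c=8) Z(c=9)]
  31. access Z: HIT, count now 10. Cache: [C(c=3) B(c=8) Z(c=10)]
  32. access C: HIT, count now 4. Cache: [C(c=4) B(c=8) Z(c=10)]
Total: 22 hits, 10 misses, 7 evictions

Answer: C B Z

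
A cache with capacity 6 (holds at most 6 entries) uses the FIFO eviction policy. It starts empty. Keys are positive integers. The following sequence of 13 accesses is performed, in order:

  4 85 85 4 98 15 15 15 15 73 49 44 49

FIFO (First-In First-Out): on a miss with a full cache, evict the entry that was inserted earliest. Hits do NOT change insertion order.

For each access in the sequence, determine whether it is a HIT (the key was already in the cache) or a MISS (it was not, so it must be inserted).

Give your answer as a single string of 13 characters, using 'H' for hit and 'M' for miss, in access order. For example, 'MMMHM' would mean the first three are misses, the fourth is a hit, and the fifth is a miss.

Answer: MMHHMMHHHMMMH

Derivation:
FIFO simulation (capacity=6):
  1. access 4: MISS. Cache (old->new): [4]
  2. access 85: MISS. Cache (old->new): [4 85]
  3. access 85: HIT. Cache (old->new): [4 85]
  4. access 4: HIT. Cache (old->new): [4 85]
  5. access 98: MISS. Cache (old->new): [4 85 98]
  6. access 15: MISS. Cache (old->new): [4 85 98 15]
  7. access 15: HIT. Cache (old->new): [4 85 98 15]
  8. access 15: HIT. Cache (old->new): [4 85 98 15]
  9. access 15: HIT. Cache (old->new): [4 85 98 15]
  10. access 73: MISS. Cache (old->new): [4 85 98 15 73]
  11. access 49: MISS. Cache (old->new): [4 85 98 15 73 49]
  12. access 44: MISS, evict 4. Cache (old->new): [85 98 15 73 49 44]
  13. access 49: HIT. Cache (old->new): [85 98 15 73 49 44]
Total: 6 hits, 7 misses, 1 evictions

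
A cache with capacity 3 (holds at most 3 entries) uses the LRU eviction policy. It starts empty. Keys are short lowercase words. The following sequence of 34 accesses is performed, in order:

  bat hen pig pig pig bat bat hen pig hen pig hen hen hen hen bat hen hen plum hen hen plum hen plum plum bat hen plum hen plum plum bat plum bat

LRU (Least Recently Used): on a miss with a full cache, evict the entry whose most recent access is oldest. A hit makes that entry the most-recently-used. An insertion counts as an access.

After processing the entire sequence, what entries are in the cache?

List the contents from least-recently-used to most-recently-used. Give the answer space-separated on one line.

Answer: hen plum bat

Derivation:
LRU simulation (capacity=3):
  1. access bat: MISS. Cache (LRU->MRU): [bat]
  2. access hen: MISS. Cache (LRU->MRU): [bat hen]
  3. access pig: MISS. Cache (LRU->MRU): [bat hen pig]
  4. access pig: HIT. Cache (LRU->MRU): [bat hen pig]
  5. access pig: HIT. Cache (LRU->MRU): [bat hen pig]
  6. access bat: HIT. Cache (LRU->MRU): [hen pig bat]
  7. access bat: HIT. Cache (LRU->MRU): [hen pig bat]
  8. access hen: HIT. Cache (LRU->MRU): [pig bat hen]
  9. access pig: HIT. Cache (LRU->MRU): [bat hen pig]
  10. access hen: HIT. Cache (LRU->MRU): [bat pig hen]
  11. access pig: HIT. Cache (LRU->MRU): [bat hen pig]
  12. access hen: HIT. Cache (LRU->MRU): [bat pig hen]
  13. access hen: HIT. Cache (LRU->MRU): [bat pig hen]
  14. access hen: HIT. Cache (LRU->MRU): [bat pig hen]
  15. access hen: HIT. Cache (LRU->MRU): [bat pig hen]
  16. access bat: HIT. Cache (LRU->MRU): [pig hen bat]
  17. access hen: HIT. Cache (LRU->MRU): [pig bat hen]
  18. access hen: HIT. Cache (LRU->MRU): [pig bat hen]
  19. access plum: MISS, evict pig. Cache (LRU->MRU): [bat hen plum]
  20. access hen: HIT. Cache (LRU->MRU): [bat plum hen]
  21. access hen: HIT. Cache (LRU->MRU): [bat plum hen]
  22. access plum: HIT. Cache (LRU->MRU): [bat hen plum]
  23. access hen: HIT. Cache (LRU->MRU): [bat plum hen]
  24. access plum: HIT. Cache (LRU->MRU): [bat hen plum]
  25. access plum: HIT. Cache (LRU->MRU): [bat hen plum]
  26. access bat: HIT. Cache (LRU->MRU): [hen plum bat]
  27. access hen: HIT. Cache (LRU->MRU): [plum bat hen]
  28. access plum: HIT. Cache (LRU->MRU): [bat hen plum]
  29. access hen: HIT. Cache (LRU->MRU): [bat plum hen]
  30. access plum: HIT. Cache (LRU->MRU): [bat hen plum]
  31. access plum: HIT. Cache (LRU->MRU): [bat hen plum]
  32. access bat: HIT. Cache (LRU->MRU): [hen plum bat]
  33. access plum: HIT. Cache (LRU->MRU): [hen bat plum]
  34. access bat: HIT. Cache (LRU->MRU): [hen plum bat]
Total: 30 hits, 4 misses, 1 evictions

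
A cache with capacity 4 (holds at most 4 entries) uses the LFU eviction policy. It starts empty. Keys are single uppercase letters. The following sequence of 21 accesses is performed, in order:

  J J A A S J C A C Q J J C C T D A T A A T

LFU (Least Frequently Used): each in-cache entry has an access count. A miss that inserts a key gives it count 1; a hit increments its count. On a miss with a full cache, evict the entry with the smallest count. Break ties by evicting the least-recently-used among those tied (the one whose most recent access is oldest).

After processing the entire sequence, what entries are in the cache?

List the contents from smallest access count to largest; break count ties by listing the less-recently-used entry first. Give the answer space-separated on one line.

LFU simulation (capacity=4):
  1. access J: MISS. Cache: [J(c=1)]
  2. access J: HIT, count now 2. Cache: [J(c=2)]
  3. access A: MISS. Cache: [A(c=1) J(c=2)]
  4. access A: HIT, count now 2. Cache: [J(c=2) A(c=2)]
  5. access S: MISS. Cache: [S(c=1) J(c=2) A(c=2)]
  6. access J: HIT, count now 3. Cache: [S(c=1) A(c=2) J(c=3)]
  7. access C: MISS. Cache: [S(c=1) C(c=1) A(c=2) J(c=3)]
  8. access A: HIT, count now 3. Cache: [S(c=1) C(c=1) J(c=3) A(c=3)]
  9. access C: HIT, count now 2. Cache: [S(c=1) C(c=2) J(c=3) A(c=3)]
  10. access Q: MISS, evict S(c=1). Cache: [Q(c=1) C(c=2) J(c=3) A(c=3)]
  11. access J: HIT, count now 4. Cache: [Q(c=1) C(c=2) A(c=3) J(c=4)]
  12. access J: HIT, count now 5. Cache: [Q(c=1) C(c=2) A(c=3) J(c=5)]
  13. access C: HIT, count now 3. Cache: [Q(c=1) A(c=3) C(c=3) J(c=5)]
  14. access C: HIT, count now 4. Cache: [Q(c=1) A(c=3) C(c=4) J(c=5)]
  15. access T: MISS, evict Q(c=1). Cache: [T(c=1) A(c=3) C(c=4) J(c=5)]
  16. access D: MISS, evict T(c=1). Cache: [D(c=1) A(c=3) C(c=4) J(c=5)]
  17. access A: HIT, count now 4. Cache: [D(c=1) C(c=4) A(c=4) J(c=5)]
  18. access T: MISS, evict D(c=1). Cache: [T(c=1) C(c=4) A(c=4) J(c=5)]
  19. access A: HIT, count now 5. Cache: [T(c=1) C(c=4) J(c=5) A(c=5)]
  20. access A: HIT, count now 6. Cache: [T(c=1) C(c=4) J(c=5) A(c=6)]
  21. access T: HIT, count now 2. Cache: [T(c=2) C(c=4) J(c=5) A(c=6)]
Total: 13 hits, 8 misses, 4 evictions

Answer: T C J A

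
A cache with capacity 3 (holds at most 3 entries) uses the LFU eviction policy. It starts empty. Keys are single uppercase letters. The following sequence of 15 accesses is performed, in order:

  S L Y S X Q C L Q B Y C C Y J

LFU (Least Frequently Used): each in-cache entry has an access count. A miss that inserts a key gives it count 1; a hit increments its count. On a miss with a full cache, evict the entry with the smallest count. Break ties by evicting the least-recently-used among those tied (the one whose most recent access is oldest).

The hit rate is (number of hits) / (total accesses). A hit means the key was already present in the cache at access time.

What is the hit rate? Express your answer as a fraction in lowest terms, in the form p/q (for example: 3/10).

LFU simulation (capacity=3):
  1. access S: MISS. Cache: [S(c=1)]
  2. access L: MISS. Cache: [S(c=1) L(c=1)]
  3. access Y: MISS. Cache: [S(c=1) L(c=1) Y(c=1)]
  4. access S: HIT, count now 2. Cache: [L(c=1) Y(c=1) S(c=2)]
  5. access X: MISS, evict L(c=1). Cache: [Y(c=1) X(c=1) S(c=2)]
  6. access Q: MISS, evict Y(c=1). Cache: [X(c=1) Q(c=1) S(c=2)]
  7. access C: MISS, evict X(c=1). Cache: [Q(c=1) C(c=1) S(c=2)]
  8. access L: MISS, evict Q(c=1). Cache: [C(c=1) L(c=1) S(c=2)]
  9. access Q: MISS, evict C(c=1). Cache: [L(c=1) Q(c=1) S(c=2)]
  10. access B: MISS, evict L(c=1). Cache: [Q(c=1) B(c=1) S(c=2)]
  11. access Y: MISS, evict Q(c=1). Cache: [B(c=1) Y(c=1) S(c=2)]
  12. access C: MISS, evict B(c=1). Cache: [Y(c=1) C(c=1) S(c=2)]
  13. access C: HIT, count now 2. Cache: [Y(c=1) S(c=2) C(c=2)]
  14. access Y: HIT, count now 2. Cache: [S(c=2) C(c=2) Y(c=2)]
  15. access J: MISS, evict S(c=2). Cache: [J(c=1) C(c=2) Y(c=2)]
Total: 3 hits, 12 misses, 9 evictions

Hit rate = 3/15 = 1/5

Answer: 1/5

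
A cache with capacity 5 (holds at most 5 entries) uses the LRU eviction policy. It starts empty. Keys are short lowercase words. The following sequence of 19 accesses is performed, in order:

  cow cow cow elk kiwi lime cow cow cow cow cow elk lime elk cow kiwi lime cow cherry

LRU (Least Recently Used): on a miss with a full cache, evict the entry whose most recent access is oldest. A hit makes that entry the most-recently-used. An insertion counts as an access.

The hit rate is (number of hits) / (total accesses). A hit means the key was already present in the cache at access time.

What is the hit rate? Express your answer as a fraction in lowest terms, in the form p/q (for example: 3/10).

LRU simulation (capacity=5):
  1. access cow: MISS. Cache (LRU->MRU): [cow]
  2. access cow: HIT. Cache (LRU->MRU): [cow]
  3. access cow: HIT. Cache (LRU->MRU): [cow]
  4. access elk: MISS. Cache (LRU->MRU): [cow elk]
  5. access kiwi: MISS. Cache (LRU->MRU): [cow elk kiwi]
  6. access lime: MISS. Cache (LRU->MRU): [cow elk kiwi lime]
  7. access cow: HIT. Cache (LRU->MRU): [elk kiwi lime cow]
  8. access cow: HIT. Cache (LRU->MRU): [elk kiwi lime cow]
  9. access cow: HIT. Cache (LRU->MRU): [elk kiwi lime cow]
  10. access cow: HIT. Cache (LRU->MRU): [elk kiwi lime cow]
  11. access cow: HIT. Cache (LRU->MRU): [elk kiwi lime cow]
  12. access elk: HIT. Cache (LRU->MRU): [kiwi lime cow elk]
  13. access lime: HIT. Cache (LRU->MRU): [kiwi cow elk lime]
  14. access elk: HIT. Cache (LRU->MRU): [kiwi cow lime elk]
  15. access cow: HIT. Cache (LRU->MRU): [kiwi lime elk cow]
  16. access kiwi: HIT. Cache (LRU->MRU): [lime elk cow kiwi]
  17. access lime: HIT. Cache (LRU->MRU): [elk cow kiwi lime]
  18. access cow: HIT. Cache (LRU->MRU): [elk kiwi lime cow]
  19. access cherry: MISS. Cache (LRU->MRU): [elk kiwi lime cow cherry]
Total: 14 hits, 5 misses, 0 evictions

Hit rate = 14/19

Answer: 14/19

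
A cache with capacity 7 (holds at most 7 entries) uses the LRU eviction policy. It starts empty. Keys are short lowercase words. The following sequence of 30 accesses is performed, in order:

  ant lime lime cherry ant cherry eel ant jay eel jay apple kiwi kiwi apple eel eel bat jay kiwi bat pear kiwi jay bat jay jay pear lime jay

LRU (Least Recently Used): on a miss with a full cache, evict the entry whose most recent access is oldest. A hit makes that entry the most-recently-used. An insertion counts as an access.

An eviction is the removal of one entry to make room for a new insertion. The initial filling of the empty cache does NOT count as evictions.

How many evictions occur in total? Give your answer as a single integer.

Answer: 3

Derivation:
LRU simulation (capacity=7):
  1. access ant: MISS. Cache (LRU->MRU): [ant]
  2. access lime: MISS. Cache (LRU->MRU): [ant lime]
  3. access lime: HIT. Cache (LRU->MRU): [ant lime]
  4. access cherry: MISS. Cache (LRU->MRU): [ant lime cherry]
  5. access ant: HIT. Cache (LRU->MRU): [lime cherry ant]
  6. access cherry: HIT. Cache (LRU->MRU): [lime ant cherry]
  7. access eel: MISS. Cache (LRU->MRU): [lime ant cherry eel]
  8. access ant: HIT. Cache (LRU->MRU): [lime cherry eel ant]
  9. access jay: MISS. Cache (LRU->MRU): [lime cherry eel ant jay]
  10. access eel: HIT. Cache (LRU->MRU): [lime cherry ant jay eel]
  11. access jay: HIT. Cache (LRU->MRU): [lime cherry ant eel jay]
  12. access apple: MISS. Cache (LRU->MRU): [lime cherry ant eel jay apple]
  13. access kiwi: MISS. Cache (LRU->MRU): [lime cherry ant eel jay apple kiwi]
  14. access kiwi: HIT. Cache (LRU->MRU): [lime cherry ant eel jay apple kiwi]
  15. access apple: HIT. Cache (LRU->MRU): [lime cherry ant eel jay kiwi apple]
  16. access eel: HIT. Cache (LRU->MRU): [lime cherry ant jay kiwi apple eel]
  17. access eel: HIT. Cache (LRU->MRU): [lime cherry ant jay kiwi apple eel]
  18. access bat: MISS, evict lime. Cache (LRU->MRU): [cherry ant jay kiwi apple eel bat]
  19. access jay: HIT. Cache (LRU->MRU): [cherry ant kiwi apple eel bat jay]
  20. access kiwi: HIT. Cache (LRU->MRU): [cherry ant apple eel bat jay kiwi]
  21. access bat: HIT. Cache (LRU->MRU): [cherry ant apple eel jay kiwi bat]
  22. access pear: MISS, evict cherry. Cache (LRU->MRU): [ant apple eel jay kiwi bat pear]
  23. access kiwi: HIT. Cache (LRU->MRU): [ant apple eel jay bat pear kiwi]
  24. access jay: HIT. Cache (LRU->MRU): [ant apple eel bat pear kiwi jay]
  25. access bat: HIT. Cache (LRU->MRU): [ant apple eel pear kiwi jay bat]
  26. access jay: HIT. Cache (LRU->MRU): [ant apple eel pear kiwi bat jay]
  27. access jay: HIT. Cache (LRU->MRU): [ant apple eel pear kiwi bat jay]
  28. access pear: HIT. Cache (LRU->MRU): [ant apple eel kiwi bat jay pear]
  29. access lime: MISS, evict ant. Cache (LRU->MRU): [apple eel kiwi bat jay pear lime]
  30. access jay: HIT. Cache (LRU->MRU): [apple eel kiwi bat pear lime jay]
Total: 20 hits, 10 misses, 3 evictions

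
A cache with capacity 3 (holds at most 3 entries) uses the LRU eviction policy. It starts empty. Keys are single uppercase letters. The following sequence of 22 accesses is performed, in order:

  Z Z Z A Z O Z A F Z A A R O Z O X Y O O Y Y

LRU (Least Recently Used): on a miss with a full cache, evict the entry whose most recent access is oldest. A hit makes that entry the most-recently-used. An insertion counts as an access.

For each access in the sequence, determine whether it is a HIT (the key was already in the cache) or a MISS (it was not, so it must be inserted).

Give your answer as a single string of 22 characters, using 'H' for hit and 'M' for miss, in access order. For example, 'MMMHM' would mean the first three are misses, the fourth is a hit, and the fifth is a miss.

LRU simulation (capacity=3):
  1. access Z: MISS. Cache (LRU->MRU): [Z]
  2. access Z: HIT. Cache (LRU->MRU): [Z]
  3. access Z: HIT. Cache (LRU->MRU): [Z]
  4. access A: MISS. Cache (LRU->MRU): [Z A]
  5. access Z: HIT. Cache (LRU->MRU): [A Z]
  6. access O: MISS. Cache (LRU->MRU): [A Z O]
  7. access Z: HIT. Cache (LRU->MRU): [A O Z]
  8. access A: HIT. Cache (LRU->MRU): [O Z A]
  9. access F: MISS, evict O. Cache (LRU->MRU): [Z A F]
  10. access Z: HIT. Cache (LRU->MRU): [A F Z]
  11. access A: HIT. Cache (LRU->MRU): [F Z A]
  12. access A: HIT. Cache (LRU->MRU): [F Z A]
  13. access R: MISS, evict F. Cache (LRU->MRU): [Z A R]
  14. access O: MISS, evict Z. Cache (LRU->MRU): [A R O]
  15. access Z: MISS, evict A. Cache (LRU->MRU): [R O Z]
  16. access O: HIT. Cache (LRU->MRU): [R Z O]
  17. access X: MISS, evict R. Cache (LRU->MRU): [Z O X]
  18. access Y: MISS, evict Z. Cache (LRU->MRU): [O X Y]
  19. access O: HIT. Cache (LRU->MRU): [X Y O]
  20. access O: HIT. Cache (LRU->MRU): [X Y O]
  21. access Y: HIT. Cache (LRU->MRU): [X O Y]
  22. access Y: HIT. Cache (LRU->MRU): [X O Y]
Total: 13 hits, 9 misses, 6 evictions

Answer: MHHMHMHHMHHHMMMHMMHHHH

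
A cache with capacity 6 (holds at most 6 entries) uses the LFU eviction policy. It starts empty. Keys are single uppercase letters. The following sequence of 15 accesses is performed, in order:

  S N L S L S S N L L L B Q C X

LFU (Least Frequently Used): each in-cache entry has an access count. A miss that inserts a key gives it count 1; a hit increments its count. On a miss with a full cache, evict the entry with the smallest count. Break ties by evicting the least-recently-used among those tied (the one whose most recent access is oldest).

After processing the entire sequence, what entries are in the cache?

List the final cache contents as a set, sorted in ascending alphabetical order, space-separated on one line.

LFU simulation (capacity=6):
  1. access S: MISS. Cache: [S(c=1)]
  2. access N: MISS. Cache: [S(c=1) N(c=1)]
  3. access L: MISS. Cache: [S(c=1) N(c=1) L(c=1)]
  4. access S: HIT, count now 2. Cache: [N(c=1) L(c=1) S(c=2)]
  5. access L: HIT, count now 2. Cache: [N(c=1) S(c=2) L(c=2)]
  6. access S: HIT, count now 3. Cache: [N(c=1) L(c=2) S(c=3)]
  7. access S: HIT, count now 4. Cache: [N(c=1) L(c=2) S(c=4)]
  8. access N: HIT, count now 2. Cache: [L(c=2) N(c=2) S(c=4)]
  9. access L: HIT, count now 3. Cache: [N(c=2) L(c=3) S(c=4)]
  10. access L: HIT, count now 4. Cache: [N(c=2) S(c=4) L(c=4)]
  11. access L: HIT, count now 5. Cache: [N(c=2) S(c=4) L(c=5)]
  12. access B: MISS. Cache: [B(c=1) N(c=2) S(c=4) L(c=5)]
  13. access Q: MISS. Cache: [B(c=1) Q(c=1) N(c=2) S(c=4) L(c=5)]
  14. access C: MISS. Cache: [B(c=1) Q(c=1) C(c=1) N(c=2) S(c=4) L(c=5)]
  15. access X: MISS, evict B(c=1). Cache: [Q(c=1) C(c=1) X(c=1) N(c=2) S(c=4) L(c=5)]
Total: 8 hits, 7 misses, 1 evictions

Answer: C L N Q S X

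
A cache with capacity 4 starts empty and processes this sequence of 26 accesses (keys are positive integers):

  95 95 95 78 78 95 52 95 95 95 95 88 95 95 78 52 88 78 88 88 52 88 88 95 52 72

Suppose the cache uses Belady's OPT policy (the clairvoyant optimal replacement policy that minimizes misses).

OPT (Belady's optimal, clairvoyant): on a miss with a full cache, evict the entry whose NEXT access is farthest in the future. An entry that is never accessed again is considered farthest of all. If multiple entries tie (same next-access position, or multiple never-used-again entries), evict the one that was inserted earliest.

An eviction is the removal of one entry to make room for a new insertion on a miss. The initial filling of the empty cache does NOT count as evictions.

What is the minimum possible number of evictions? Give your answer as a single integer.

OPT (Belady) simulation (capacity=4):
  1. access 95: MISS. Cache: [95]
  2. access 95: HIT. Next use of 95: step 3. Cache: [95]
  3. access 95: HIT. Next use of 95: step 6. Cache: [95]
  4. access 78: MISS. Cache: [95 78]
  5. access 78: HIT. Next use of 78: step 15. Cache: [95 78]
  6. access 95: HIT. Next use of 95: step 8. Cache: [95 78]
  7. access 52: MISS. Cache: [95 78 52]
  8. access 95: HIT. Next use of 95: step 9. Cache: [95 78 52]
  9. access 95: HIT. Next use of 95: step 10. Cache: [95 78 52]
  10. access 95: HIT. Next use of 95: step 11. Cache: [95 78 52]
  11. access 95: HIT. Next use of 95: step 13. Cache: [95 78 52]
  12. access 88: MISS. Cache: [95 78 52 88]
  13. access 95: HIT. Next use of 95: step 14. Cache: [95 78 52 88]
  14. access 95: HIT. Next use of 95: step 24. Cache: [95 78 52 88]
  15. access 78: HIT. Next use of 78: step 18. Cache: [95 78 52 88]
  16. access 52: HIT. Next use of 52: step 21. Cache: [95 78 52 88]
  17. access 88: HIT. Next use of 88: step 19. Cache: [95 78 52 88]
  18. access 78: HIT. Next use of 78: never. Cache: [95 78 52 88]
  19. access 88: HIT. Next use of 88: step 20. Cache: [95 78 52 88]
  20. access 88: HIT. Next use of 88: step 22. Cache: [95 78 52 88]
  21. access 52: HIT. Next use of 52: step 25. Cache: [95 78 52 88]
  22. access 88: HIT. Next use of 88: step 23. Cache: [95 78 52 88]
  23. access 88: HIT. Next use of 88: never. Cache: [95 78 52 88]
  24. access 95: HIT. Next use of 95: never. Cache: [95 78 52 88]
  25. access 52: HIT. Next use of 52: never. Cache: [95 78 52 88]
  26. access 72: MISS, evict 95 (next use: never). Cache: [78 52 88 72]
Total: 21 hits, 5 misses, 1 evictions

Answer: 1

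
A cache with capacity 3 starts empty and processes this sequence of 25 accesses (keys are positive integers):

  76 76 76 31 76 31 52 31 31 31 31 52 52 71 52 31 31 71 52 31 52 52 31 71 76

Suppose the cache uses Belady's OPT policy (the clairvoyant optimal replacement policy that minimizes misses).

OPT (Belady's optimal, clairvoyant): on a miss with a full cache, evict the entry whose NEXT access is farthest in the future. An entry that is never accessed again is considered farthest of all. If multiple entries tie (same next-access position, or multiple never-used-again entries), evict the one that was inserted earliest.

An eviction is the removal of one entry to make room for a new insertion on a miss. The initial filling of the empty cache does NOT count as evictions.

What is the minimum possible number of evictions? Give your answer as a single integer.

OPT (Belady) simulation (capacity=3):
  1. access 76: MISS. Cache: [76]
  2. access 76: HIT. Next use of 76: step 3. Cache: [76]
  3. access 76: HIT. Next use of 76: step 5. Cache: [76]
  4. access 31: MISS. Cache: [76 31]
  5. access 76: HIT. Next use of 76: step 25. Cache: [76 31]
  6. access 31: HIT. Next use of 31: step 8. Cache: [76 31]
  7. access 52: MISS. Cache: [76 31 52]
  8. access 31: HIT. Next use of 31: step 9. Cache: [76 31 52]
  9. access 31: HIT. Next use of 31: step 10. Cache: [76 31 52]
  10. access 31: HIT. Next use of 31: step 11. Cache: [76 31 52]
  11. access 31: HIT. Next use of 31: step 16. Cache: [76 31 52]
  12. access 52: HIT. Next use of 52: step 13. Cache: [76 31 52]
  13. access 52: HIT. Next use of 52: step 15. Cache: [76 31 52]
  14. access 71: MISS, evict 76 (next use: step 25). Cache: [31 52 71]
  15. access 52: HIT. Next use of 52: step 19. Cache: [31 52 71]
  16. access 31: HIT. Next use of 31: step 17. Cache: [31 52 71]
  17. access 31: HIT. Next use of 31: step 20. Cache: [31 52 71]
  18. access 71: HIT. Next use of 71: step 24. Cache: [31 52 71]
  19. access 52: HIT. Next use of 52: step 21. Cache: [31 52 71]
  20. access 31: HIT. Next use of 31: step 23. Cache: [31 52 71]
  21. access 52: HIT. Next use of 52: step 22. Cache: [31 52 71]
  22. access 52: HIT. Next use of 52: never. Cache: [31 52 71]
  23. access 31: HIT. Next use of 31: never. Cache: [31 52 71]
  24. access 71: HIT. Next use of 71: never. Cache: [31 52 71]
  25. access 76: MISS, evict 31 (next use: never). Cache: [52 71 76]
Total: 20 hits, 5 misses, 2 evictions

Answer: 2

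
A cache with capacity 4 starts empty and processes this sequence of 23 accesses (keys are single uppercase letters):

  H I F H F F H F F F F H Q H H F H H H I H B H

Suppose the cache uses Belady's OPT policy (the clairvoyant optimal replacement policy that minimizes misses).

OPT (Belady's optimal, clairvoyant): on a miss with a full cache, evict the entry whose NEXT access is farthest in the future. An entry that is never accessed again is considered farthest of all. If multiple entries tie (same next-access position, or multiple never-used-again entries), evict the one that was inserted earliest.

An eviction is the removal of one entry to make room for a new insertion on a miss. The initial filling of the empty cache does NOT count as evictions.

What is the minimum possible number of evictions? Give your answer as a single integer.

OPT (Belady) simulation (capacity=4):
  1. access H: MISS. Cache: [H]
  2. access I: MISS. Cache: [H I]
  3. access F: MISS. Cache: [H I F]
  4. access H: HIT. Next use of H: step 7. Cache: [H I F]
  5. access F: HIT. Next use of F: step 6. Cache: [H I F]
  6. access F: HIT. Next use of F: step 8. Cache: [H I F]
  7. access H: HIT. Next use of H: step 12. Cache: [H I F]
  8. access F: HIT. Next use of F: step 9. Cache: [H I F]
  9. access F: HIT. Next use of F: step 10. Cache: [H I F]
  10. access F: HIT. Next use of F: step 11. Cache: [H I F]
  11. access F: HIT. Next use of F: step 16. Cache: [H I F]
  12. access H: HIT. Next use of H: step 14. Cache: [H I F]
  13. access Q: MISS. Cache: [H I F Q]
  14. access H: HIT. Next use of H: step 15. Cache: [H I F Q]
  15. access H: HIT. Next use of H: step 17. Cache: [H I F Q]
  16. access F: HIT. Next use of F: never. Cache: [H I F Q]
  17. access H: HIT. Next use of H: step 18. Cache: [H I F Q]
  18. access H: HIT. Next use of H: step 19. Cache: [H I F Q]
  19. access H: HIT. Next use of H: step 21. Cache: [H I F Q]
  20. access I: HIT. Next use of I: never. Cache: [H I F Q]
  21. access H: HIT. Next use of H: step 23. Cache: [H I F Q]
  22. access B: MISS, evict I (next use: never). Cache: [H F Q B]
  23. access H: HIT. Next use of H: never. Cache: [H F Q B]
Total: 18 hits, 5 misses, 1 evictions

Answer: 1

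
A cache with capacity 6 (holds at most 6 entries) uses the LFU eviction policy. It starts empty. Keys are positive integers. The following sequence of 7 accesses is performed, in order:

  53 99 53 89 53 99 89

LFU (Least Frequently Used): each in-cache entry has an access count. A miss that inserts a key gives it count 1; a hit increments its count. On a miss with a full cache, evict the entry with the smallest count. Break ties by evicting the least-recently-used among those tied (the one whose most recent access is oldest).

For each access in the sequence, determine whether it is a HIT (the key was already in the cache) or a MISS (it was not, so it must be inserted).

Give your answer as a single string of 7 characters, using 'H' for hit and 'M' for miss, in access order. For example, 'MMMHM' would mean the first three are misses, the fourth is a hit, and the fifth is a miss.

Answer: MMHMHHH

Derivation:
LFU simulation (capacity=6):
  1. access 53: MISS. Cache: [53(c=1)]
  2. access 99: MISS. Cache: [53(c=1) 99(c=1)]
  3. access 53: HIT, count now 2. Cache: [99(c=1) 53(c=2)]
  4. access 89: MISS. Cache: [99(c=1) 89(c=1) 53(c=2)]
  5. access 53: HIT, count now 3. Cache: [99(c=1) 89(c=1) 53(c=3)]
  6. access 99: HIT, count now 2. Cache: [89(c=1) 99(c=2) 53(c=3)]
  7. access 89: HIT, count now 2. Cache: [99(c=2) 89(c=2) 53(c=3)]
Total: 4 hits, 3 misses, 0 evictions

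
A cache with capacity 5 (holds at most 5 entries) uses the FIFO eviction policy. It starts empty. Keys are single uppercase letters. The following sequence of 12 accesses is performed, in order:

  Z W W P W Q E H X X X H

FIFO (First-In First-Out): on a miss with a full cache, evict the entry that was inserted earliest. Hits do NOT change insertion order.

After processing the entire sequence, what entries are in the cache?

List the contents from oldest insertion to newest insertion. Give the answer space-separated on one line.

FIFO simulation (capacity=5):
  1. access Z: MISS. Cache (old->new): [Z]
  2. access W: MISS. Cache (old->new): [Z W]
  3. access W: HIT. Cache (old->new): [Z W]
  4. access P: MISS. Cache (old->new): [Z W P]
  5. access W: HIT. Cache (old->new): [Z W P]
  6. access Q: MISS. Cache (old->new): [Z W P Q]
  7. access E: MISS. Cache (old->new): [Z W P Q E]
  8. access H: MISS, evict Z. Cache (old->new): [W P Q E H]
  9. access X: MISS, evict W. Cache (old->new): [P Q E H X]
  10. access X: HIT. Cache (old->new): [P Q E H X]
  11. access X: HIT. Cache (old->new): [P Q E H X]
  12. access H: HIT. Cache (old->new): [P Q E H X]
Total: 5 hits, 7 misses, 2 evictions

Answer: P Q E H X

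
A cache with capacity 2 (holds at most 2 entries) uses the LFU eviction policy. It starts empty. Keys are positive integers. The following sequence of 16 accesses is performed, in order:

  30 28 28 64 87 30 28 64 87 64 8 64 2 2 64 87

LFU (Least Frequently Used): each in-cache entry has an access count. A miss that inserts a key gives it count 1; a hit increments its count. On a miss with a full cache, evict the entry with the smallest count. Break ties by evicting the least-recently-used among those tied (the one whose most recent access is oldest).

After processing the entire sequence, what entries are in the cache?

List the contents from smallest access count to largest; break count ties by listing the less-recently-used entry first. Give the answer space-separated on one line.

LFU simulation (capacity=2):
  1. access 30: MISS. Cache: [30(c=1)]
  2. access 28: MISS. Cache: [30(c=1) 28(c=1)]
  3. access 28: HIT, count now 2. Cache: [30(c=1) 28(c=2)]
  4. access 64: MISS, evict 30(c=1). Cache: [64(c=1) 28(c=2)]
  5. access 87: MISS, evict 64(c=1). Cache: [87(c=1) 28(c=2)]
  6. access 30: MISS, evict 87(c=1). Cache: [30(c=1) 28(c=2)]
  7. access 28: HIT, count now 3. Cache: [30(c=1) 28(c=3)]
  8. access 64: MISS, evict 30(c=1). Cache: [64(c=1) 28(c=3)]
  9. access 87: MISS, evict 64(c=1). Cache: [87(c=1) 28(c=3)]
  10. access 64: MISS, evict 87(c=1). Cache: [64(c=1) 28(c=3)]
  11. access 8: MISS, evict 64(c=1). Cache: [8(c=1) 28(c=3)]
  12. access 64: MISS, evict 8(c=1). Cache: [64(c=1) 28(c=3)]
  13. access 2: MISS, evict 64(c=1). Cache: [2(c=1) 28(c=3)]
  14. access 2: HIT, count now 2. Cache: [2(c=2) 28(c=3)]
  15. access 64: MISS, evict 2(c=2). Cache: [64(c=1) 28(c=3)]
  16. access 87: MISS, evict 64(c=1). Cache: [87(c=1) 28(c=3)]
Total: 3 hits, 13 misses, 11 evictions

Answer: 87 28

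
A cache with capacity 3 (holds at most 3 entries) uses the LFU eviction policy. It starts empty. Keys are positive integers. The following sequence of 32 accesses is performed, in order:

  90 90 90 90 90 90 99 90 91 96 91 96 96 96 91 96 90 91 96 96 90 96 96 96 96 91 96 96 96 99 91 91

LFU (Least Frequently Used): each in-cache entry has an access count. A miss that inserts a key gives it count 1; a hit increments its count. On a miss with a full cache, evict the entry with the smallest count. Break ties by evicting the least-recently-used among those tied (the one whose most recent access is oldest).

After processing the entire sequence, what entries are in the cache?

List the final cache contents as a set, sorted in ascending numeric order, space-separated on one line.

LFU simulation (capacity=3):
  1. access 90: MISS. Cache: [90(c=1)]
  2. access 90: HIT, count now 2. Cache: [90(c=2)]
  3. access 90: HIT, count now 3. Cache: [90(c=3)]
  4. access 90: HIT, count now 4. Cache: [90(c=4)]
  5. access 90: HIT, count now 5. Cache: [90(c=5)]
  6. access 90: HIT, count now 6. Cache: [90(c=6)]
  7. access 99: MISS. Cache: [99(c=1) 90(c=6)]
  8. access 90: HIT, count now 7. Cache: [99(c=1) 90(c=7)]
  9. access 91: MISS. Cache: [99(c=1) 91(c=1) 90(c=7)]
  10. access 96: MISS, evict 99(c=1). Cache: [91(c=1) 96(c=1) 90(c=7)]
  11. access 91: HIT, count now 2. Cache: [96(c=1) 91(c=2) 90(c=7)]
  12. access 96: HIT, count now 2. Cache: [91(c=2) 96(c=2) 90(c=7)]
  13. access 96: HIT, count now 3. Cache: [91(c=2) 96(c=3) 90(c=7)]
  14. access 96: HIT, count now 4. Cache: [91(c=2) 96(c=4) 90(c=7)]
  15. access 91: HIT, count now 3. Cache: [91(c=3) 96(c=4) 90(c=7)]
  16. access 96: HIT, count now 5. Cache: [91(c=3) 96(c=5) 90(c=7)]
  17. access 90: HIT, count now 8. Cache: [91(c=3) 96(c=5) 90(c=8)]
  18. access 91: HIT, count now 4. Cache: [91(c=4) 96(c=5) 90(c=8)]
  19. access 96: HIT, count now 6. Cache: [91(c=4) 96(c=6) 90(c=8)]
  20. access 96: HIT, count now 7. Cache: [91(c=4) 96(c=7) 90(c=8)]
  21. access 90: HIT, count now 9. Cache: [91(c=4) 96(c=7) 90(c=9)]
  22. access 96: HIT, count now 8. Cache: [91(c=4) 96(c=8) 90(c=9)]
  23. access 96: HIT, count now 9. Cache: [91(c=4) 90(c=9) 96(c=9)]
  24. access 96: HIT, count now 10. Cache: [91(c=4) 90(c=9) 96(c=10)]
  25. access 96: HIT, count now 11. Cache: [91(c=4) 90(c=9) 96(c=11)]
  26. access 91: HIT, count now 5. Cache: [91(c=5) 90(c=9) 96(c=11)]
  27. access 96: HIT, count now 12. Cache: [91(c=5) 90(c=9) 96(c=12)]
  28. access 96: HIT, count now 13. Cache: [91(c=5) 90(c=9) 96(c=13)]
  29. access 96: HIT, count now 14. Cache: [91(c=5) 90(c=9) 96(c=14)]
  30. access 99: MISS, evict 91(c=5). Cache: [99(c=1) 90(c=9) 96(c=14)]
  31. access 91: MISS, evict 99(c=1). Cache: [91(c=1) 90(c=9) 96(c=14)]
  32. access 91: HIT, count now 2. Cache: [91(c=2) 90(c=9) 96(c=14)]
Total: 26 hits, 6 misses, 3 evictions

Answer: 90 91 96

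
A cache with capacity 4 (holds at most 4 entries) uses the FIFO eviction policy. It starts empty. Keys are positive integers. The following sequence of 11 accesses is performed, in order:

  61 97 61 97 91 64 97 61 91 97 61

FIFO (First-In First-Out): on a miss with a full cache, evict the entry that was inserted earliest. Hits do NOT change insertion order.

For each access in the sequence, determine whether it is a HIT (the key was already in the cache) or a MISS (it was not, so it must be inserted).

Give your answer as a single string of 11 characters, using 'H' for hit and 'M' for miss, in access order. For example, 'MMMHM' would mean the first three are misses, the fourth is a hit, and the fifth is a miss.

FIFO simulation (capacity=4):
  1. access 61: MISS. Cache (old->new): [61]
  2. access 97: MISS. Cache (old->new): [61 97]
  3. access 61: HIT. Cache (old->new): [61 97]
  4. access 97: HIT. Cache (old->new): [61 97]
  5. access 91: MISS. Cache (old->new): [61 97 91]
  6. access 64: MISS. Cache (old->new): [61 97 91 64]
  7. access 97: HIT. Cache (old->new): [61 97 91 64]
  8. access 61: HIT. Cache (old->new): [61 97 91 64]
  9. access 91: HIT. Cache (old->new): [61 97 91 64]
  10. access 97: HIT. Cache (old->new): [61 97 91 64]
  11. access 61: HIT. Cache (old->new): [61 97 91 64]
Total: 7 hits, 4 misses, 0 evictions

Answer: MMHHMMHHHHH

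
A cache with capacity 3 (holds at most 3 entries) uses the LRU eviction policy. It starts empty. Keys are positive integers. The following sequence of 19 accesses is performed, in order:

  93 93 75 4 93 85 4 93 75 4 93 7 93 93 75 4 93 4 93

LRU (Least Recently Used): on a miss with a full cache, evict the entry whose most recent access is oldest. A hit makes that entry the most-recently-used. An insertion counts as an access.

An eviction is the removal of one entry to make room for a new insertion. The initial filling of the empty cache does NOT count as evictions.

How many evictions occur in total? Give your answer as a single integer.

LRU simulation (capacity=3):
  1. access 93: MISS. Cache (LRU->MRU): [93]
  2. access 93: HIT. Cache (LRU->MRU): [93]
  3. access 75: MISS. Cache (LRU->MRU): [93 75]
  4. access 4: MISS. Cache (LRU->MRU): [93 75 4]
  5. access 93: HIT. Cache (LRU->MRU): [75 4 93]
  6. access 85: MISS, evict 75. Cache (LRU->MRU): [4 93 85]
  7. access 4: HIT. Cache (LRU->MRU): [93 85 4]
  8. access 93: HIT. Cache (LRU->MRU): [85 4 93]
  9. access 75: MISS, evict 85. Cache (LRU->MRU): [4 93 75]
  10. access 4: HIT. Cache (LRU->MRU): [93 75 4]
  11. access 93: HIT. Cache (LRU->MRU): [75 4 93]
  12. access 7: MISS, evict 75. Cache (LRU->MRU): [4 93 7]
  13. access 93: HIT. Cache (LRU->MRU): [4 7 93]
  14. access 93: HIT. Cache (LRU->MRU): [4 7 93]
  15. access 75: MISS, evict 4. Cache (LRU->MRU): [7 93 75]
  16. access 4: MISS, evict 7. Cache (LRU->MRU): [93 75 4]
  17. access 93: HIT. Cache (LRU->MRU): [75 4 93]
  18. access 4: HIT. Cache (LRU->MRU): [75 93 4]
  19. access 93: HIT. Cache (LRU->MRU): [75 4 93]
Total: 11 hits, 8 misses, 5 evictions

Answer: 5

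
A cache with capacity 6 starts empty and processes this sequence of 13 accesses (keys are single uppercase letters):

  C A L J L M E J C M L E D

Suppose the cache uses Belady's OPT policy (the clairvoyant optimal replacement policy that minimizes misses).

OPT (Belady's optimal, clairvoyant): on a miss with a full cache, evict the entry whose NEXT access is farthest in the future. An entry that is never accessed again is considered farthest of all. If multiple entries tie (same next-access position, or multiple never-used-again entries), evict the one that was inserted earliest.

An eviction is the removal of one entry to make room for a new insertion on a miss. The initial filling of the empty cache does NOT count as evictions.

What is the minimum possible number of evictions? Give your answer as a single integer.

OPT (Belady) simulation (capacity=6):
  1. access C: MISS. Cache: [C]
  2. access A: MISS. Cache: [C A]
  3. access L: MISS. Cache: [C A L]
  4. access J: MISS. Cache: [C A L J]
  5. access L: HIT. Next use of L: step 11. Cache: [C A L J]
  6. access M: MISS. Cache: [C A L J M]
  7. access E: MISS. Cache: [C A L J M E]
  8. access J: HIT. Next use of J: never. Cache: [C A L J M E]
  9. access C: HIT. Next use of C: never. Cache: [C A L J M E]
  10. access M: HIT. Next use of M: never. Cache: [C A L J M E]
  11. access L: HIT. Next use of L: never. Cache: [C A L J M E]
  12. access E: HIT. Next use of E: never. Cache: [C A L J M E]
  13. access D: MISS, evict C (next use: never). Cache: [A L J M E D]
Total: 6 hits, 7 misses, 1 evictions

Answer: 1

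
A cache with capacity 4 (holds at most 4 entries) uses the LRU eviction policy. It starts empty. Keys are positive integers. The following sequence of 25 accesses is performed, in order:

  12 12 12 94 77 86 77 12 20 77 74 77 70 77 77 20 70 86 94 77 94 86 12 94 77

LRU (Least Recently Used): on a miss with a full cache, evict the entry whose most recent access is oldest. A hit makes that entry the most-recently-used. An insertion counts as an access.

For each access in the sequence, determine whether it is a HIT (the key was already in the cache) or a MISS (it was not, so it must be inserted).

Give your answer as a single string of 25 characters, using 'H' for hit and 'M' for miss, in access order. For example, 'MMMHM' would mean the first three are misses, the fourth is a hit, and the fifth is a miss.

LRU simulation (capacity=4):
  1. access 12: MISS. Cache (LRU->MRU): [12]
  2. access 12: HIT. Cache (LRU->MRU): [12]
  3. access 12: HIT. Cache (LRU->MRU): [12]
  4. access 94: MISS. Cache (LRU->MRU): [12 94]
  5. access 77: MISS. Cache (LRU->MRU): [12 94 77]
  6. access 86: MISS. Cache (LRU->MRU): [12 94 77 86]
  7. access 77: HIT. Cache (LRU->MRU): [12 94 86 77]
  8. access 12: HIT. Cache (LRU->MRU): [94 86 77 12]
  9. access 20: MISS, evict 94. Cache (LRU->MRU): [86 77 12 20]
  10. access 77: HIT. Cache (LRU->MRU): [86 12 20 77]
  11. access 74: MISS, evict 86. Cache (LRU->MRU): [12 20 77 74]
  12. access 77: HIT. Cache (LRU->MRU): [12 20 74 77]
  13. access 70: MISS, evict 12. Cache (LRU->MRU): [20 74 77 70]
  14. access 77: HIT. Cache (LRU->MRU): [20 74 70 77]
  15. access 77: HIT. Cache (LRU->MRU): [20 74 70 77]
  16. access 20: HIT. Cache (LRU->MRU): [74 70 77 20]
  17. access 70: HIT. Cache (LRU->MRU): [74 77 20 70]
  18. access 86: MISS, evict 74. Cache (LRU->MRU): [77 20 70 86]
  19. access 94: MISS, evict 77. Cache (LRU->MRU): [20 70 86 94]
  20. access 77: MISS, evict 20. Cache (LRU->MRU): [70 86 94 77]
  21. access 94: HIT. Cache (LRU->MRU): [70 86 77 94]
  22. access 86: HIT. Cache (LRU->MRU): [70 77 94 86]
  23. access 12: MISS, evict 70. Cache (LRU->MRU): [77 94 86 12]
  24. access 94: HIT. Cache (LRU->MRU): [77 86 12 94]
  25. access 77: HIT. Cache (LRU->MRU): [86 12 94 77]
Total: 14 hits, 11 misses, 7 evictions

Answer: MHHMMMHHMHMHMHHHHMMMHHMHH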